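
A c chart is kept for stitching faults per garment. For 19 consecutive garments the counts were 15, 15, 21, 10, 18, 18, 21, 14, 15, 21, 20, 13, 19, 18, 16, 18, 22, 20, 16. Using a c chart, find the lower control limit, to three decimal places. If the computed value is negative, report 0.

4.866

c̄ = (15 + 15 + 21 + 10 + 18 + 18 + 21 + 14 + 15 + 21 + 20 + 13 + 19 + 18 + 16 + 18 + 22 + 20 + 16) / 19 = 330 / 19 = 17.3684
LCL = c̄ − 3√c̄ = 17.3684 − 3 × 4.1675 = 4.8658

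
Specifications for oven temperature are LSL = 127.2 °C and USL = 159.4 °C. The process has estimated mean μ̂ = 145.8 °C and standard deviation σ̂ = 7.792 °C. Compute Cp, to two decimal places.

Cp = (USL − LSL) / (6σ̂) = (159.4 − 127.2) / (6 × 7.792) = 32.2000 / 46.7520 = 0.6887

0.69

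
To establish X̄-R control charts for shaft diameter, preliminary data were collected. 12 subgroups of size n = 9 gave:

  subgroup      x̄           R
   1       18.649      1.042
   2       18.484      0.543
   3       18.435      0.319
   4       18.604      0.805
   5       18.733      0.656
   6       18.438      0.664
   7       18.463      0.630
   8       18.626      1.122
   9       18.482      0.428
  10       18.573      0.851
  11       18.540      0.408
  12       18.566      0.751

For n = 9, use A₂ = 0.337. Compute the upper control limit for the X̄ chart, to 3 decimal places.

X̄̄ = (18.649 + 18.484 + 18.435 + 18.604 + 18.733 + 18.438 + 18.463 + 18.626 + 18.482 + 18.573 + 18.540 + 18.566) / 12 = 222.5930 / 12 = 18.5494
R̄ = (1.042 + 0.543 + 0.319 + 0.805 + 0.656 + 0.664 + 0.630 + 1.122 + 0.428 + 0.851 + 0.408 + 0.751) / 12 = 8.2190 / 12 = 0.6849
UCL = X̄̄ + A₂·R̄ = 18.5494 + 0.337 × 0.6849 = 18.7802

18.780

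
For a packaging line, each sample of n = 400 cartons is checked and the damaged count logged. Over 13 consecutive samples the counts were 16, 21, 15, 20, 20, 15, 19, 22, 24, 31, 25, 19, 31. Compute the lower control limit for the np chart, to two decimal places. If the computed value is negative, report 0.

7.89

p̄ = Σdᵢ / (k·n) = 278 / (13 × 400) = 0.05346
LCL = np̄ − 3·√(np̄(1−p̄)) = 21.3846 − 3 × 4.4990 = 7.8875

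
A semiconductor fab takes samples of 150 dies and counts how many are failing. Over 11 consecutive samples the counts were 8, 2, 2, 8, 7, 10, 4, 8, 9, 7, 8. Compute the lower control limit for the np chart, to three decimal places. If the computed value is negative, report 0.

0.000

p̄ = Σdᵢ / (k·n) = 73 / (11 × 150) = 0.04424
LCL = np̄ − 3·√(np̄(1−p̄)) = 6.6364 − 3 × 2.5185 = -0.9191 → 0 (negative, so LCL = 0)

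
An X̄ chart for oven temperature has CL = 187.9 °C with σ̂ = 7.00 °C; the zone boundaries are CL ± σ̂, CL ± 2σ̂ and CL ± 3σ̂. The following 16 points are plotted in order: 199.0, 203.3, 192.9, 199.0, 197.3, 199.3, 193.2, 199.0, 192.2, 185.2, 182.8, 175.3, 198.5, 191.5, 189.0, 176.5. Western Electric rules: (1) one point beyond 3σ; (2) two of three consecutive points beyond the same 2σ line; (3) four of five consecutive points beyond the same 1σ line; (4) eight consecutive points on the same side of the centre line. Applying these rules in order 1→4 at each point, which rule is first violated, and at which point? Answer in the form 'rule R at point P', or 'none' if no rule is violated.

Zone of each point (C = within 1σ̂, B = 1σ̂–2σ̂, A = 2σ̂–3σ̂, * = beyond 3σ̂; sign = side of CL): 1:+B, 2:+A, 3:+C, 4:+B, 5:+B, 6:+B, 7:+C, 8:+B, 9:+C, 10:-C, 11:-C, 12:-B, 13:+B, 14:+C, 15:+C, 16:-B
Rule 3 (four of five consecutive points beyond the same 1σ limit) is satisfied at point 5.

rule 3 at point 5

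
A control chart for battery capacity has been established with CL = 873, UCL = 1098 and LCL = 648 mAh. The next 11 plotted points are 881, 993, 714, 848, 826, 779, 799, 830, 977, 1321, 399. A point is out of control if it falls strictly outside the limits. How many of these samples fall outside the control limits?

2

Compare each point to [648, 1098]: sample 10 = 1321 > UCL; sample 11 = 399 < LCL.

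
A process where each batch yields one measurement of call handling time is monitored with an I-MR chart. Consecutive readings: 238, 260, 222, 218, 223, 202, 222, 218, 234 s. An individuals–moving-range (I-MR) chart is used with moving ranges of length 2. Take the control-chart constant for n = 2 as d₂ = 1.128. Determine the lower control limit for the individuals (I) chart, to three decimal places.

X̄ = (238 + 260 + 222 + 218 + 223 + 202 + 222 + 218 + 234) / 9 = 226.3333
Moving ranges: 22, 38, 4, 5, 21, 20, 4, 16; M̄R̄ = 130.0000 / 8 = 16.2500
LCL = X̄ − 3·M̄R̄/d₂ = 226.3333 − 3 × 16.2500 / 1.128 = 183.1152

183.115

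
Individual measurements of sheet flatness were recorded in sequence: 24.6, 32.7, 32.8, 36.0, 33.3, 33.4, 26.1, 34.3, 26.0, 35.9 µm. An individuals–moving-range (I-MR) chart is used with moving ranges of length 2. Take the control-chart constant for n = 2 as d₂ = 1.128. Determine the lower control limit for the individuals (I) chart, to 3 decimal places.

17.355

X̄ = (24.6 + 32.7 + 32.8 + 36.0 + 33.3 + 33.4 + 26.1 + 34.3 + 26.0 + 35.9) / 10 = 31.5100
Moving ranges: 8.1, 0.1, 3.2, 2.7, 0.1, 7.3, 8.2, 8.3, 9.9; M̄R̄ = 47.9000 / 9 = 5.3222
LCL = X̄ − 3·M̄R̄/d₂ = 31.5100 − 3 × 5.3222 / 1.128 = 17.3552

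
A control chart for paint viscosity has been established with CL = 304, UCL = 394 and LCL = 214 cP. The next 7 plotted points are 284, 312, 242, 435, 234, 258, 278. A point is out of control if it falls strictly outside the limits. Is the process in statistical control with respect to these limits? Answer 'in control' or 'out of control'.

out of control

Compare each point to [214, 394]: sample 4 = 435 > UCL.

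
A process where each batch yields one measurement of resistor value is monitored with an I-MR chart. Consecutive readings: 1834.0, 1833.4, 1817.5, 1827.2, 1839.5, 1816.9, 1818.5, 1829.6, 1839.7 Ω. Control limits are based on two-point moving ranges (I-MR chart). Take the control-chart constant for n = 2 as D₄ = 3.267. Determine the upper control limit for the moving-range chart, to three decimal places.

Moving ranges: 0.6, 15.9, 9.7, 12.3, 22.6, 1.6, 11.1, 10.1; M̄R̄ = 83.9000 / 8 = 10.4875
UCL_MR = D₄·M̄R̄ = 3.267 × 10.4875 = 34.2627

34.263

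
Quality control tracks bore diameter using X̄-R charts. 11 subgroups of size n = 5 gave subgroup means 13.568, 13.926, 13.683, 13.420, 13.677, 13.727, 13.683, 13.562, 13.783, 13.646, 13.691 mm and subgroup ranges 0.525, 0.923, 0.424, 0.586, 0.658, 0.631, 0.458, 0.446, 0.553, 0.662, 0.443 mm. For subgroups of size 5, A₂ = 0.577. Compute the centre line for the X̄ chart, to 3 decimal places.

13.670

X̄̄ = (13.568 + 13.926 + 13.683 + 13.420 + 13.677 + 13.727 + 13.683 + 13.562 + 13.783 + 13.646 + 13.691) / 11 = 150.3660 / 11 = 13.6696
CL = X̄̄ = 13.6696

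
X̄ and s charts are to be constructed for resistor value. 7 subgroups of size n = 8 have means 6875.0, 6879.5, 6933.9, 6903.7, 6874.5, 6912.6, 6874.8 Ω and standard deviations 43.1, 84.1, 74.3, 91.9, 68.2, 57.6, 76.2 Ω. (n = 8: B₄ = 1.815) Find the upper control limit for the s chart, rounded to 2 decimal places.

128.45

s̄ = (43.1 + 84.1 + 74.3 + 91.9 + 68.2 + 57.6 + 76.2) / 7 = 70.7714
UCL_s = B₄·s̄ = 1.815 × 70.7714 = 128.4501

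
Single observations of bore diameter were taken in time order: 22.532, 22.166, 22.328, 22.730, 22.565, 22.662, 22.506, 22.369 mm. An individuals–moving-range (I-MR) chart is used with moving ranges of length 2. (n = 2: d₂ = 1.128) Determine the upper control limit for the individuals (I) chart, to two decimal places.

23.05

X̄ = (22.532 + 22.166 + 22.328 + 22.730 + 22.565 + 22.662 + 22.506 + 22.369) / 8 = 22.4823
Moving ranges: 0.366, 0.162, 0.402, 0.165, 0.097, 0.156, 0.137; M̄R̄ = 1.4850 / 7 = 0.2121
UCL = X̄ + 3·M̄R̄/d₂ = 22.4823 + 3 × 0.2121 / 1.128 = 23.0465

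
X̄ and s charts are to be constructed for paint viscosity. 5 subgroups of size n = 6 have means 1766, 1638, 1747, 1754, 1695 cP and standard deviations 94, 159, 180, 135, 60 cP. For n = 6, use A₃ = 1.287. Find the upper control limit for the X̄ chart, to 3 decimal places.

1881.647

X̄̄ = (1766 + 1638 + 1747 + 1754 + 1695) / 5 = 1720.0000
s̄ = (94 + 159 + 180 + 135 + 60) / 5 = 125.6000
UCL = X̄̄ + A₃·s̄ = 1720.0000 + 1.287 × 125.6000 = 1881.6472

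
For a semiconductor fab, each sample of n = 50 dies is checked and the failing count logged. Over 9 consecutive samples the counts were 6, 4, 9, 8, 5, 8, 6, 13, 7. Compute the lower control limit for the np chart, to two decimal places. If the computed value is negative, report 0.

p̄ = Σdᵢ / (k·n) = 66 / (9 × 50) = 0.14667
LCL = np̄ − 3·√(np̄(1−p̄)) = 7.3333 − 3 × 2.5016 = -0.1713 → 0 (negative, so LCL = 0)

0.00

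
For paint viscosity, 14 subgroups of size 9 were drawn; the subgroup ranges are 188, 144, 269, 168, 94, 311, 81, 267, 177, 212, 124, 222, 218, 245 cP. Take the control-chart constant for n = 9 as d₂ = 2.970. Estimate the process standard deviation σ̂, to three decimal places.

65.416

R̄ = (188 + 144 + 269 + 168 + 94 + 311 + 81 + 267 + 177 + 212 + 124 + 222 + 218 + 245) / 14 = 194.2857
σ̂ = R̄ / d₂ = 194.2857 / 2.970 = 65.4161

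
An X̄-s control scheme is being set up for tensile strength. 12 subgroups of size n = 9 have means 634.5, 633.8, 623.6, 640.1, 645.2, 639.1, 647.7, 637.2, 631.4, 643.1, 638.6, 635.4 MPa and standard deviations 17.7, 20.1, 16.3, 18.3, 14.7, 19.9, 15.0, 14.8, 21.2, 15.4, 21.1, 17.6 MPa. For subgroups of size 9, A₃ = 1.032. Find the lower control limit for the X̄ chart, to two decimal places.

X̄̄ = (634.5 + 633.8 + 623.6 + 640.1 + 645.2 + 639.1 + 647.7 + 637.2 + 631.4 + 643.1 + 638.6 + 635.4) / 12 = 637.4750
s̄ = (17.7 + 20.1 + 16.3 + 18.3 + 14.7 + 19.9 + 15.0 + 14.8 + 21.2 + 15.4 + 21.1 + 17.6) / 12 = 17.6750
LCL = X̄̄ − A₃·s̄ = 637.4750 − 1.032 × 17.6750 = 619.2344

619.23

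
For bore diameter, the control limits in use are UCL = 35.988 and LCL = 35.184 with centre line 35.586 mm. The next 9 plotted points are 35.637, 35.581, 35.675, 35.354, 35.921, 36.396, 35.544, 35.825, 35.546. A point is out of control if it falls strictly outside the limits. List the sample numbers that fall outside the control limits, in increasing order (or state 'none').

Compare each point to [35.184, 35.988]: sample 6 = 36.396 > UCL.

6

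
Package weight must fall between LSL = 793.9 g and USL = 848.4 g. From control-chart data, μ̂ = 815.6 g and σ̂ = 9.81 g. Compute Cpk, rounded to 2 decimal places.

Cpu = (USL − μ̂) / (3σ̂) = (848.4 − 815.6) / (3 × 9.81) = 1.1145; Cpl = (μ̂ − LSL) / (3σ̂) = (815.6 − 793.9) / (3 × 9.81) = 0.7373; Cpk = min(Cpu, Cpl) = 0.7373

0.74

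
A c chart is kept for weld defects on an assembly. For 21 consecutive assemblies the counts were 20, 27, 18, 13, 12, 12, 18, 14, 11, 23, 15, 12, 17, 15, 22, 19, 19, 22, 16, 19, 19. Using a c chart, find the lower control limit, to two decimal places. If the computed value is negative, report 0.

c̄ = (20 + 27 + 18 + 13 + 12 + 12 + 18 + 14 + 11 + 23 + 15 + 12 + 17 + 15 + 22 + 19 + 19 + 22 + 16 + 19 + 19) / 21 = 363 / 21 = 17.2857
LCL = c̄ − 3√c̄ = 17.2857 − 3 × 4.1576 = 4.8129

4.81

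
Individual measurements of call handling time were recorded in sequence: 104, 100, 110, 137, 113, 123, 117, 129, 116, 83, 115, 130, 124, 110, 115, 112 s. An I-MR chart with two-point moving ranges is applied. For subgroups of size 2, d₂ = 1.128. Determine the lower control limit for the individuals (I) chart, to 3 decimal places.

X̄ = (104 + 100 + 110 + 137 + 113 + 123 + 117 + 129 + 116 + 83 + 115 + 130 + 124 + 110 + 115 + 112) / 16 = 114.8750
Moving ranges: 4, 10, 27, 24, 10, 6, 12, 13, 33, 32, 15, 6, 14, 5, 3; M̄R̄ = 214.0000 / 15 = 14.2667
LCL = X̄ − 3·M̄R̄/d₂ = 114.8750 − 3 × 14.2667 / 1.128 = 76.9317

76.932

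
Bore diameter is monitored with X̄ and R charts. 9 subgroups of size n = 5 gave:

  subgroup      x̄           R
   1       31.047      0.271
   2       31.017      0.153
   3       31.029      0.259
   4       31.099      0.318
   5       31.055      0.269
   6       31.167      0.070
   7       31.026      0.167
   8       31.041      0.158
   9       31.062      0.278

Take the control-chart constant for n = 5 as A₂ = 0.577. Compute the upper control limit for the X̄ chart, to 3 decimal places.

X̄̄ = (31.047 + 31.017 + 31.029 + 31.099 + 31.055 + 31.167 + 31.026 + 31.041 + 31.062) / 9 = 279.5430 / 9 = 31.0603
R̄ = (0.271 + 0.153 + 0.259 + 0.318 + 0.269 + 0.070 + 0.167 + 0.158 + 0.278) / 9 = 1.9430 / 9 = 0.2159
UCL = X̄̄ + A₂·R̄ = 31.0603 + 0.577 × 0.2159 = 31.1849

31.185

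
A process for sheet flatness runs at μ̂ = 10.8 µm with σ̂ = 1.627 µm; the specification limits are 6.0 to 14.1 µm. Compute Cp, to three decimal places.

Cp = (USL − LSL) / (6σ̂) = (14.1 − 6.0) / (6 × 1.627) = 8.1000 / 9.7620 = 0.8297

0.830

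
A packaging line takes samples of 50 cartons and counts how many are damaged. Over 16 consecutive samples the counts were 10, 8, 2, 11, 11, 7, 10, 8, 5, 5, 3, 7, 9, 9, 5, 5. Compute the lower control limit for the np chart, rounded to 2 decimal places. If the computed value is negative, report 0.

0.00

p̄ = Σdᵢ / (k·n) = 115 / (16 × 50) = 0.14375
LCL = np̄ − 3·√(np̄(1−p̄)) = 7.1875 − 3 × 2.4808 = -0.2549 → 0 (negative, so LCL = 0)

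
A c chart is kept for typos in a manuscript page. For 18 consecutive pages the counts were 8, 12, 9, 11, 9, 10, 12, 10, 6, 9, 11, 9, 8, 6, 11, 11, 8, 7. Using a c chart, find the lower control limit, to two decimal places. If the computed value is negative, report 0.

c̄ = (8 + 12 + 9 + 11 + 9 + 10 + 12 + 10 + 6 + 9 + 11 + 9 + 8 + 6 + 11 + 11 + 8 + 7) / 18 = 167 / 18 = 9.2778
LCL = c̄ − 3√c̄ = 9.2778 − 3 × 3.0459 = 0.1399

0.14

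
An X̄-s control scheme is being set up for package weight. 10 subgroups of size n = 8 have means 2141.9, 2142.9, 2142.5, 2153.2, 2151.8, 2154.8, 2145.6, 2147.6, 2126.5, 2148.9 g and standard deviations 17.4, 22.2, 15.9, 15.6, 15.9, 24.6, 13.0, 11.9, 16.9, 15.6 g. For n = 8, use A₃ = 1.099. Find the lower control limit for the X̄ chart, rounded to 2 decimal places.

2127.00

X̄̄ = (2141.9 + 2142.9 + 2142.5 + 2153.2 + 2151.8 + 2154.8 + 2145.6 + 2147.6 + 2126.5 + 2148.9) / 10 = 2145.5700
s̄ = (17.4 + 22.2 + 15.9 + 15.6 + 15.9 + 24.6 + 13.0 + 11.9 + 16.9 + 15.6) / 10 = 16.9000
LCL = X̄̄ − A₃·s̄ = 2145.5700 − 1.099 × 16.9000 = 2126.9969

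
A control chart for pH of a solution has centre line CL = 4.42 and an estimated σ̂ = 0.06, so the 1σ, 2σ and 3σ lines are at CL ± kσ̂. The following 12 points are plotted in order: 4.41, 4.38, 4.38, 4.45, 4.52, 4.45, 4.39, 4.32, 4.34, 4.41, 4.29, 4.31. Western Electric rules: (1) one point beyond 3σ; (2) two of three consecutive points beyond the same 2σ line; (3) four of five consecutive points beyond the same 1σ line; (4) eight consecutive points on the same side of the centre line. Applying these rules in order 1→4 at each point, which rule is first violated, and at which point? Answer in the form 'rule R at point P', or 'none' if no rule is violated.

Zone of each point (C = within 1σ̂, B = 1σ̂–2σ̂, A = 2σ̂–3σ̂, * = beyond 3σ̂; sign = side of CL): 1:-C, 2:-C, 3:-C, 4:+C, 5:+B, 6:+C, 7:-C, 8:-B, 9:-B, 10:-C, 11:-A, 12:-B
Rule 3 (four of five consecutive points beyond the same 1σ limit) is satisfied at point 12.

rule 3 at point 12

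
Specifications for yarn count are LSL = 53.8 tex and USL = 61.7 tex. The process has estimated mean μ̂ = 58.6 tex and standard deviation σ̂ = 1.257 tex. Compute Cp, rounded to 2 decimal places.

Cp = (USL − LSL) / (6σ̂) = (61.7 − 53.8) / (6 × 1.257) = 7.9000 / 7.5420 = 1.0475

1.05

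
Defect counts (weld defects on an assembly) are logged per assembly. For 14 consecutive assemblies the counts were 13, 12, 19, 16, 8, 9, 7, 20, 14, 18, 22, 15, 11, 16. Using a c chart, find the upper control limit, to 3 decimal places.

25.625

c̄ = (13 + 12 + 19 + 16 + 8 + 9 + 7 + 20 + 14 + 18 + 22 + 15 + 11 + 16) / 14 = 200 / 14 = 14.2857
UCL = c̄ + 3√c̄ = 14.2857 + 3 × √14.2857 = 14.2857 + 3 × 3.7796 = 25.6246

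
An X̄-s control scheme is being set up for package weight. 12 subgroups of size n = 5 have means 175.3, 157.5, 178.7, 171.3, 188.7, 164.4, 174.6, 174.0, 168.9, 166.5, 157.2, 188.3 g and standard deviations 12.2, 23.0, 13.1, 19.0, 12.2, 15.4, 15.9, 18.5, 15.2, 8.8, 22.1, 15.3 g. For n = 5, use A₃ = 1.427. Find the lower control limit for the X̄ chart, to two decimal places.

X̄̄ = (175.3 + 157.5 + 178.7 + 171.3 + 188.7 + 164.4 + 174.6 + 174.0 + 168.9 + 166.5 + 157.2 + 188.3) / 12 = 172.1167
s̄ = (12.2 + 23.0 + 13.1 + 19.0 + 12.2 + 15.4 + 15.9 + 18.5 + 15.2 + 8.8 + 22.1 + 15.3) / 12 = 15.8917
LCL = X̄̄ − A₃·s̄ = 172.1167 − 1.427 × 15.8917 = 149.4393

149.44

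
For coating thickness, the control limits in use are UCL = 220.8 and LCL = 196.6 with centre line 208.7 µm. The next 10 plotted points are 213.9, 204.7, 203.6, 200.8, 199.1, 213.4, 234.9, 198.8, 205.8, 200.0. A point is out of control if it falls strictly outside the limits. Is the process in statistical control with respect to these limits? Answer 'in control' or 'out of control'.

Compare each point to [196.6, 220.8]: sample 7 = 234.9 > UCL.

out of control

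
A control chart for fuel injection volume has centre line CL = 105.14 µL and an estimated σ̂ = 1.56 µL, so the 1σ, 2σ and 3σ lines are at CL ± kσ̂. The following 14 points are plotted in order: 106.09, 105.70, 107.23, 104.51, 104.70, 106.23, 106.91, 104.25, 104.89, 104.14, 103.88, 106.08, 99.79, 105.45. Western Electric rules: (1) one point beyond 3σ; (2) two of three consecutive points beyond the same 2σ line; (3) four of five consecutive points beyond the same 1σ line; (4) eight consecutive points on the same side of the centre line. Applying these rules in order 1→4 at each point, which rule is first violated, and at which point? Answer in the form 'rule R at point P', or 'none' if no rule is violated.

rule 1 at point 13

Zone of each point (C = within 1σ̂, B = 1σ̂–2σ̂, A = 2σ̂–3σ̂, * = beyond 3σ̂; sign = side of CL): 1:+C, 2:+C, 3:+B, 4:-C, 5:-C, 6:+C, 7:+B, 8:-C, 9:-C, 10:-C, 11:-C, 12:+C, 13:-*, 14:+C
Rule 1 (one point beyond the 3σ limits) is satisfied at point 13.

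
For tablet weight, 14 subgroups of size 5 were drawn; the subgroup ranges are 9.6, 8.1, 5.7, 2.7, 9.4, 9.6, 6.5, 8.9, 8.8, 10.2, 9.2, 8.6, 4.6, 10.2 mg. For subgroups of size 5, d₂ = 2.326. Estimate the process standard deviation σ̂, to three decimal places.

3.442

R̄ = (9.6 + 8.1 + 5.7 + 2.7 + 9.4 + 9.6 + 6.5 + 8.9 + 8.8 + 10.2 + 9.2 + 8.6 + 4.6 + 10.2) / 14 = 8.0071
σ̂ = R̄ / d₂ = 8.0071 / 2.326 = 3.4425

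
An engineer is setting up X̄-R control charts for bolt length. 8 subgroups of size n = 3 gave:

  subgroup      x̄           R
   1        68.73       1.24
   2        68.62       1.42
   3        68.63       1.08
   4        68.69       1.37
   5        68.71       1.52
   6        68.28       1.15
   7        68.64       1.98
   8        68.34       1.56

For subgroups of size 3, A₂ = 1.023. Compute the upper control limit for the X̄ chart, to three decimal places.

X̄̄ = (68.73 + 68.62 + 68.63 + 68.69 + 68.71 + 68.28 + 68.64 + 68.34) / 8 = 548.6400 / 8 = 68.5800
R̄ = (1.24 + 1.42 + 1.08 + 1.37 + 1.52 + 1.15 + 1.98 + 1.56) / 8 = 11.3200 / 8 = 1.4150
UCL = X̄̄ + A₂·R̄ = 68.5800 + 1.023 × 1.4150 = 70.0275

70.028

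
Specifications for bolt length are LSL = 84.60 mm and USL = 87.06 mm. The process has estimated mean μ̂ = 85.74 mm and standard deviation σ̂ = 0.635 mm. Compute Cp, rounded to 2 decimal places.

0.65

Cp = (USL − LSL) / (6σ̂) = (87.06 − 84.60) / (6 × 0.635) = 2.4600 / 3.8100 = 0.6457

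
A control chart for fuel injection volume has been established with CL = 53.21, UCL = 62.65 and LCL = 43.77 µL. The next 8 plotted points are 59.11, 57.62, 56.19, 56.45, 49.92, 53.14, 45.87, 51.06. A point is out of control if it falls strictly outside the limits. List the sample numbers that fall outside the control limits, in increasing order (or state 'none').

All 8 points lie within [43.77, 62.65].

none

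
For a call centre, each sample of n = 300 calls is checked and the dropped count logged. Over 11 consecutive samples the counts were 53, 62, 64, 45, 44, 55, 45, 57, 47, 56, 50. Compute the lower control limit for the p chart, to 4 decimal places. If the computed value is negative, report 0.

0.1093

p̄ = Σdᵢ / (k·n) = 578 / (11 × 300) = 0.17515
LCL = p̄ − 3·√(p̄(1−p̄)/n) = 0.17515 − 3 × 0.02194 = 0.10932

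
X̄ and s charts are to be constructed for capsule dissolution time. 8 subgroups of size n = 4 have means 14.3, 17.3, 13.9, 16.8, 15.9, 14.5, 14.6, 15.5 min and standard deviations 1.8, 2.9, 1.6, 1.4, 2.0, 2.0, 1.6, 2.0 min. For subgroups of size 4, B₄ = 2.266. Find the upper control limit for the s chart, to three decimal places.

s̄ = (1.8 + 2.9 + 1.6 + 1.4 + 2.0 + 2.0 + 1.6 + 2.0) / 8 = 1.9125
UCL_s = B₄·s̄ = 2.266 × 1.9125 = 4.3337

4.334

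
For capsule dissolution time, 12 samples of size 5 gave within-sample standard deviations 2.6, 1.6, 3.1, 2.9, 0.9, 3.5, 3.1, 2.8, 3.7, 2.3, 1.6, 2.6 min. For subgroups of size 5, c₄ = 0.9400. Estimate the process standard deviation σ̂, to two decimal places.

2.72

s̄ = (2.6 + 1.6 + 3.1 + 2.9 + 0.9 + 3.5 + 3.1 + 2.8 + 3.7 + 2.3 + 1.6 + 2.6) / 12 = 2.5583
σ̂ = s̄ / c₄ = 2.5583 / 0.9400 = 2.7216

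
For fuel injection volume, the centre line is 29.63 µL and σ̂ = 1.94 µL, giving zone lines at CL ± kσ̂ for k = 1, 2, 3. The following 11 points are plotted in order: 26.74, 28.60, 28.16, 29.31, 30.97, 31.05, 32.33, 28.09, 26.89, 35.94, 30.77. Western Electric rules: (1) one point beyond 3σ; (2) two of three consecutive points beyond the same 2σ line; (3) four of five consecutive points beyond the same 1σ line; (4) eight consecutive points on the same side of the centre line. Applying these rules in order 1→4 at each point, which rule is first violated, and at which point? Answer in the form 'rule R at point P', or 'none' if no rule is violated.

rule 1 at point 10

Zone of each point (C = within 1σ̂, B = 1σ̂–2σ̂, A = 2σ̂–3σ̂, * = beyond 3σ̂; sign = side of CL): 1:-B, 2:-C, 3:-C, 4:-C, 5:+C, 6:+C, 7:+B, 8:-C, 9:-B, 10:+*, 11:+C
Rule 1 (one point beyond the 3σ limits) is satisfied at point 10.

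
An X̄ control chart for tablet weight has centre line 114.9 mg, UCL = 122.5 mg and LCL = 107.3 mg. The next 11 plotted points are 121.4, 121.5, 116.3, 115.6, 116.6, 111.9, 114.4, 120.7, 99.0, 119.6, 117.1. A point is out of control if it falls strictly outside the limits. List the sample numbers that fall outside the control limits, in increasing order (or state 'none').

9

Compare each point to [107.3, 122.5]: sample 9 = 99.0 < LCL.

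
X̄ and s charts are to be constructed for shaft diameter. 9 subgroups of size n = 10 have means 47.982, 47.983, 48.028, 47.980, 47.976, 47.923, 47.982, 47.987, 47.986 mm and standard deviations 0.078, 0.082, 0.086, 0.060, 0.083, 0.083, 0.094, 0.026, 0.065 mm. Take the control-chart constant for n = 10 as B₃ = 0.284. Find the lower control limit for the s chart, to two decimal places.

0.02

s̄ = (0.078 + 0.082 + 0.086 + 0.060 + 0.083 + 0.083 + 0.094 + 0.026 + 0.065) / 9 = 0.0730
LCL_s = B₃·s̄ = 0.284 × 0.0730 = 0.0207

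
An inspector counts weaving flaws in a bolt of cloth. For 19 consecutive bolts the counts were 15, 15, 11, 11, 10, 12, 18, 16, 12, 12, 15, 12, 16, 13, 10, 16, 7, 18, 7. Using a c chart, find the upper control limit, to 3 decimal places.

23.742

c̄ = (15 + 15 + 11 + 11 + 10 + 12 + 18 + 16 + 12 + 12 + 15 + 12 + 16 + 13 + 10 + 16 + 7 + 18 + 7) / 19 = 246 / 19 = 12.9474
UCL = c̄ + 3√c̄ = 12.9474 + 3 × √12.9474 = 12.9474 + 3 × 3.5982 = 23.7421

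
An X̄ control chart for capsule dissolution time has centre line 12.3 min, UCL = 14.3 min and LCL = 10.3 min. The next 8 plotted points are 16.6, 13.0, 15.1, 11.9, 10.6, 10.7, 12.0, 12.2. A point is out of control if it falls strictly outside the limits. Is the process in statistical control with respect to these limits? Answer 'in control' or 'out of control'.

out of control

Compare each point to [10.3, 14.3]: sample 1 = 16.6 > UCL; sample 3 = 15.1 > UCL.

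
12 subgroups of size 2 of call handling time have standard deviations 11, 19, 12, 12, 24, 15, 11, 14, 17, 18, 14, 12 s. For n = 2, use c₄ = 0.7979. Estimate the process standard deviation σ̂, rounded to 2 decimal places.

s̄ = (11 + 19 + 12 + 12 + 24 + 15 + 11 + 14 + 17 + 18 + 14 + 12) / 12 = 14.9167
σ̂ = s̄ / c₄ = 14.9167 / 0.7979 = 18.6949

18.69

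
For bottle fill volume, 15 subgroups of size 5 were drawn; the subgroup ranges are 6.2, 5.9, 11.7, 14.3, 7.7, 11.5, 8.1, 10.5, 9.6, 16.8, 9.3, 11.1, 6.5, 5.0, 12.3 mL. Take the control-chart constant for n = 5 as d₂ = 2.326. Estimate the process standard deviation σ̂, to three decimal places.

4.199

R̄ = (6.2 + 5.9 + 11.7 + 14.3 + 7.7 + 11.5 + 8.1 + 10.5 + 9.6 + 16.8 + 9.3 + 11.1 + 6.5 + 5.0 + 12.3) / 15 = 9.7667
σ̂ = R̄ / d₂ = 9.7667 / 2.326 = 4.1989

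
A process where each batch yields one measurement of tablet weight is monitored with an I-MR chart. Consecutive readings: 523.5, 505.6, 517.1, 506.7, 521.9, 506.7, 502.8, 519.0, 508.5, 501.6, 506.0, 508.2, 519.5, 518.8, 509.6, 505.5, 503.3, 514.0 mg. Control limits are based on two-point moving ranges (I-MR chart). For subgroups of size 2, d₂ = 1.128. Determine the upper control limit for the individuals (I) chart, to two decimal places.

X̄ = (523.5 + 505.6 + 517.1 + 506.7 + 521.9 + 506.7 + 502.8 + 519.0 + 508.5 + 501.6 + 506.0 + 508.2 + 519.5 + 518.8 + 509.6 + 505.5 + 503.3 + 514.0) / 18 = 511.0167
Moving ranges: 17.9, 11.5, 10.4, 15.2, 15.2, 3.9, 16.2, 10.5, 6.9, 4.4, 2.2, 11.3, 0.7, 9.2, 4.1, 2.2, 10.7; M̄R̄ = 152.5000 / 17 = 8.9706
UCL = X̄ + 3·M̄R̄/d₂ = 511.0167 + 3 × 8.9706 / 1.128 = 534.8746

534.87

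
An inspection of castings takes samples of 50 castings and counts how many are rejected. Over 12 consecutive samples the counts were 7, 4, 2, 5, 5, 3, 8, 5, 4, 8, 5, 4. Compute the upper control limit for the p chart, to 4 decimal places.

0.2273

p̄ = Σdᵢ / (k·n) = 60 / (12 × 50) = 0.10000
UCL = p̄ + 3·√(p̄(1−p̄)/n) = 0.10000 + 3 × √(0.10000×0.90000/50) = 0.10000 + 3 × 0.04243 = 0.22728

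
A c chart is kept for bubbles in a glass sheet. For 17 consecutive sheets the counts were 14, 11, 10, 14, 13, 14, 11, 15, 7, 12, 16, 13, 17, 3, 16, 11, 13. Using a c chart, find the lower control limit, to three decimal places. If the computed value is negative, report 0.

c̄ = (14 + 11 + 10 + 14 + 13 + 14 + 11 + 15 + 7 + 12 + 16 + 13 + 17 + 3 + 16 + 11 + 13) / 17 = 210 / 17 = 12.3529
LCL = c̄ − 3√c̄ = 12.3529 − 3 × 3.5147 = 1.8089

1.809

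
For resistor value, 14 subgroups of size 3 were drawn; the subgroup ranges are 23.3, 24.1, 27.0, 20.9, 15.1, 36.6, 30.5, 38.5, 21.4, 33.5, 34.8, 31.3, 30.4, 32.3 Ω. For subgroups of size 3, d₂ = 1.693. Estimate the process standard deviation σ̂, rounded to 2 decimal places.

R̄ = (23.3 + 24.1 + 27.0 + 20.9 + 15.1 + 36.6 + 30.5 + 38.5 + 21.4 + 33.5 + 34.8 + 31.3 + 30.4 + 32.3) / 14 = 28.5500
σ̂ = R̄ / d₂ = 28.5500 / 1.693 = 16.8636

16.86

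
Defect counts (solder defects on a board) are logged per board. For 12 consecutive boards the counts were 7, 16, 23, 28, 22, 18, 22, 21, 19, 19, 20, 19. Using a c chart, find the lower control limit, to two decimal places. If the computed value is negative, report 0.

c̄ = (7 + 16 + 23 + 28 + 22 + 18 + 22 + 21 + 19 + 19 + 20 + 19) / 12 = 234 / 12 = 19.5000
LCL = c̄ − 3√c̄ = 19.5000 − 3 × 4.4159 = 6.2524

6.25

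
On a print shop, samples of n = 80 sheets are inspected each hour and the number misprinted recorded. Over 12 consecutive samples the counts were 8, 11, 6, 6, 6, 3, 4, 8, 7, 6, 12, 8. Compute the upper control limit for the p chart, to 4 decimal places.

p̄ = Σdᵢ / (k·n) = 85 / (12 × 80) = 0.08854
UCL = p̄ + 3·√(p̄(1−p̄)/n) = 0.08854 + 3 × √(0.08854×0.91146/80) = 0.08854 + 3 × 0.03176 = 0.18383

0.1838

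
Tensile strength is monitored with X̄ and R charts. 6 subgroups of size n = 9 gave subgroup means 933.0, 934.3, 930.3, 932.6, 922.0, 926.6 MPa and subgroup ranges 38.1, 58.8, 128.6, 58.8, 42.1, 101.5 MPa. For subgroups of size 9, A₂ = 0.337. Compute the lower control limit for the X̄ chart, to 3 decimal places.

X̄̄ = (933.0 + 934.3 + 930.3 + 932.6 + 922.0 + 926.6) / 6 = 5578.8000 / 6 = 929.8000
R̄ = (38.1 + 58.8 + 128.6 + 58.8 + 42.1 + 101.5) / 6 = 427.9000 / 6 = 71.3167
LCL = X̄̄ − A₂·R̄ = 929.8000 − 0.337 × 71.3167 = 905.7663

905.766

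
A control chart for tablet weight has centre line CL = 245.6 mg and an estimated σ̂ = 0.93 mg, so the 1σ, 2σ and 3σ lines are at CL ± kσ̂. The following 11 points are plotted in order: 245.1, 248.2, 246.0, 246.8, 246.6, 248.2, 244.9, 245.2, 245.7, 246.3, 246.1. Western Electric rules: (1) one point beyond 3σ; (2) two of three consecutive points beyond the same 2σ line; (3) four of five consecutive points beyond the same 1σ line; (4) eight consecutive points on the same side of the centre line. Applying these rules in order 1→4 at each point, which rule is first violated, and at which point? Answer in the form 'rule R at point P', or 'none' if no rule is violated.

Zone of each point (C = within 1σ̂, B = 1σ̂–2σ̂, A = 2σ̂–3σ̂, * = beyond 3σ̂; sign = side of CL): 1:-C, 2:+A, 3:+C, 4:+B, 5:+B, 6:+A, 7:-C, 8:-C, 9:+C, 10:+C, 11:+C
Rule 3 (four of five consecutive points beyond the same 1σ limit) is satisfied at point 6.

rule 3 at point 6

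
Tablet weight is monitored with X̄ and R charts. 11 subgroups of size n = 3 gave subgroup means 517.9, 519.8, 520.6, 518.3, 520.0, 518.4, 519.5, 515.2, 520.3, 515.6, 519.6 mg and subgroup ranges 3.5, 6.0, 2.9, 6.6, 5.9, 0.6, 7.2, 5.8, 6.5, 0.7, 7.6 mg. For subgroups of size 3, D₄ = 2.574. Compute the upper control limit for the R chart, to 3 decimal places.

12.472

R̄ = (3.5 + 6.0 + 2.9 + 6.6 + 5.9 + 0.6 + 7.2 + 5.8 + 6.5 + 0.7 + 7.6) / 11 = 53.3000 / 11 = 4.8455
UCL_R = D₄·R̄ = 2.574 × 4.8455 = 12.4722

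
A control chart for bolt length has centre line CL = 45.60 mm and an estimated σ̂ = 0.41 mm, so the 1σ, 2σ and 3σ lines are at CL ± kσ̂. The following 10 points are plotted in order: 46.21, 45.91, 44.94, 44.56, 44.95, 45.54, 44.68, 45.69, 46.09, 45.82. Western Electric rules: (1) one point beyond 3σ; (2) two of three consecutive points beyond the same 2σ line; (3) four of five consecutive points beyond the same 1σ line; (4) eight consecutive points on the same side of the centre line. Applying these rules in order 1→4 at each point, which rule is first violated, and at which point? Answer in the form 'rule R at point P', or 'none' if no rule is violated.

Zone of each point (C = within 1σ̂, B = 1σ̂–2σ̂, A = 2σ̂–3σ̂, * = beyond 3σ̂; sign = side of CL): 1:+B, 2:+C, 3:-B, 4:-A, 5:-B, 6:-C, 7:-A, 8:+C, 9:+B, 10:+C
Rule 3 (four of five consecutive points beyond the same 1σ limit) is satisfied at point 7.

rule 3 at point 7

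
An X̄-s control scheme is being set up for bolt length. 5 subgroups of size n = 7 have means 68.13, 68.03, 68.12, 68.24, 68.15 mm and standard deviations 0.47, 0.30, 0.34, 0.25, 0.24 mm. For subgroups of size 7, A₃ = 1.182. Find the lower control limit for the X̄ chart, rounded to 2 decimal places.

X̄̄ = (68.13 + 68.03 + 68.12 + 68.24 + 68.15) / 5 = 68.1340
s̄ = (0.47 + 0.30 + 0.34 + 0.25 + 0.24) / 5 = 0.3200
LCL = X̄̄ − A₃·s̄ = 68.1340 − 1.182 × 0.3200 = 67.7558

67.76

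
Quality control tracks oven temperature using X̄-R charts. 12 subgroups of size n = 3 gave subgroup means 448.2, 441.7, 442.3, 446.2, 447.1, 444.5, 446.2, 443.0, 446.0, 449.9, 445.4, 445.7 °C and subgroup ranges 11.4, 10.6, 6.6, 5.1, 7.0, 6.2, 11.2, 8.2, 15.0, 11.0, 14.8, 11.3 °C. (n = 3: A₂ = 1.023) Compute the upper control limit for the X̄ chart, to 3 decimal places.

455.610

X̄̄ = (448.2 + 441.7 + 442.3 + 446.2 + 447.1 + 444.5 + 446.2 + 443.0 + 446.0 + 449.9 + 445.4 + 445.7) / 12 = 5346.2000 / 12 = 445.5167
R̄ = (11.4 + 10.6 + 6.6 + 5.1 + 7.0 + 6.2 + 11.2 + 8.2 + 15.0 + 11.0 + 14.8 + 11.3) / 12 = 118.4000 / 12 = 9.8667
UCL = X̄̄ + A₂·R̄ = 445.5167 + 1.023 × 9.8667 = 455.6103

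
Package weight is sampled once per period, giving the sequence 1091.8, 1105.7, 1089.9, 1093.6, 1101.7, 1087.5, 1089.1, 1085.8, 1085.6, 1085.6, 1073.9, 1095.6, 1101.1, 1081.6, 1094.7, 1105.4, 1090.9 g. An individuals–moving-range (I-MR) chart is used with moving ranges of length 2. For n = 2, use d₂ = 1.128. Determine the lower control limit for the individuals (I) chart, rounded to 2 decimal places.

1065.56

X̄ = (1091.8 + 1105.7 + 1089.9 + 1093.6 + 1101.7 + 1087.5 + 1089.1 + 1085.8 + 1085.6 + 1085.6 + 1073.9 + 1095.6 + 1101.1 + 1081.6 + 1094.7 + 1105.4 + 1090.9) / 17 = 1091.7353
Moving ranges: 13.9, 15.8, 3.7, 8.1, 14.2, 1.6, 3.3, 0.2, 0.0, 11.7, 21.7, 5.5, 19.5, 13.1, 10.7, 14.5; M̄R̄ = 157.5000 / 16 = 9.8438
LCL = X̄ − 3·M̄R̄/d₂ = 1091.7353 − 3 × 9.8438 / 1.128 = 1065.5551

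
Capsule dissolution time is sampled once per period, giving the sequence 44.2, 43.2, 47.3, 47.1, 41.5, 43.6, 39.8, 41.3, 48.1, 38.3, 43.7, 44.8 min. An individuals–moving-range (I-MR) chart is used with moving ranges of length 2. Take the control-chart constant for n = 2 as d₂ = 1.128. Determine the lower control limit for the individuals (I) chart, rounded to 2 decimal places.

33.57

X̄ = (44.2 + 43.2 + 47.3 + 47.1 + 41.5 + 43.6 + 39.8 + 41.3 + 48.1 + 38.3 + 43.7 + 44.8) / 12 = 43.5750
Moving ranges: 1.0, 4.1, 0.2, 5.6, 2.1, 3.8, 1.5, 6.8, 9.8, 5.4, 1.1; M̄R̄ = 41.4000 / 11 = 3.7636
LCL = X̄ − 3·M̄R̄/d₂ = 43.5750 − 3 × 3.7636 / 1.128 = 33.5653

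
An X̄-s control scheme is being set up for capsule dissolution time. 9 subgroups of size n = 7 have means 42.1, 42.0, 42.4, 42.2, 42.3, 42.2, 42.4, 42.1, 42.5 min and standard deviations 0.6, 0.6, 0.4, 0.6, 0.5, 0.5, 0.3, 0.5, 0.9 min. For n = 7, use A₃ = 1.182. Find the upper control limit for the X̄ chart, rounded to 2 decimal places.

X̄̄ = (42.1 + 42.0 + 42.4 + 42.2 + 42.3 + 42.2 + 42.4 + 42.1 + 42.5) / 9 = 42.2444
s̄ = (0.6 + 0.6 + 0.4 + 0.6 + 0.5 + 0.5 + 0.3 + 0.5 + 0.9) / 9 = 0.5444
UCL = X̄̄ + A₃·s̄ = 42.2444 + 1.182 × 0.5444 = 42.8880

42.89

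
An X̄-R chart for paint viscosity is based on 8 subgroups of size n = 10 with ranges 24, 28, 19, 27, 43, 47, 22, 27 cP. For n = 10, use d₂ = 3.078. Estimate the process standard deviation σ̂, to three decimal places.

9.625

R̄ = (24 + 28 + 19 + 27 + 43 + 47 + 22 + 27) / 8 = 29.6250
σ̂ = R̄ / d₂ = 29.6250 / 3.078 = 9.6248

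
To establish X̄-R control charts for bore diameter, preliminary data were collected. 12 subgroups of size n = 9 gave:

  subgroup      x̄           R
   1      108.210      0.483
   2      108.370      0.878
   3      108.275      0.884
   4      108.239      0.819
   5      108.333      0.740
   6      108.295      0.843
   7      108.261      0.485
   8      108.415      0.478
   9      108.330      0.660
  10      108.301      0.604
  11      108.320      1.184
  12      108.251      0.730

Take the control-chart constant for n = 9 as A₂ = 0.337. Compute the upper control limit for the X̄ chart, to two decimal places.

X̄̄ = (108.210 + 108.370 + 108.275 + 108.239 + 108.333 + 108.295 + 108.261 + 108.415 + 108.330 + 108.301 + 108.320 + 108.251) / 12 = 1299.6000 / 12 = 108.3000
R̄ = (0.483 + 0.878 + 0.884 + 0.819 + 0.740 + 0.843 + 0.485 + 0.478 + 0.660 + 0.604 + 1.184 + 0.730) / 12 = 8.7880 / 12 = 0.7323
UCL = X̄̄ + A₂·R̄ = 108.3000 + 0.337 × 0.7323 = 108.5468

108.55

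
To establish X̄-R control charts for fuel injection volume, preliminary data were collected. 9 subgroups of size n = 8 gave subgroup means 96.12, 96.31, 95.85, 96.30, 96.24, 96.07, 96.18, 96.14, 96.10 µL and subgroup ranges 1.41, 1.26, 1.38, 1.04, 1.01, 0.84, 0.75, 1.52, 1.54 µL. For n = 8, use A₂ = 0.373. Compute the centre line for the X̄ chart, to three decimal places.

96.146

X̄̄ = (96.12 + 96.31 + 95.85 + 96.30 + 96.24 + 96.07 + 96.18 + 96.14 + 96.10) / 9 = 865.3100 / 9 = 96.1456
CL = X̄̄ = 96.1456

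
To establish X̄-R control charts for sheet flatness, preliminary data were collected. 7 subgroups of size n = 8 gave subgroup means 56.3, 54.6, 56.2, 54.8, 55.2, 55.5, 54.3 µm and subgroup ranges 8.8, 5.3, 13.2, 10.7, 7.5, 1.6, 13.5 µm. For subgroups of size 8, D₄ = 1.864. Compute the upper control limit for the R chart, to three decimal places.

R̄ = (8.8 + 5.3 + 13.2 + 10.7 + 7.5 + 1.6 + 13.5) / 7 = 60.6000 / 7 = 8.6571
UCL_R = D₄·R̄ = 1.864 × 8.6571 = 16.1369

16.137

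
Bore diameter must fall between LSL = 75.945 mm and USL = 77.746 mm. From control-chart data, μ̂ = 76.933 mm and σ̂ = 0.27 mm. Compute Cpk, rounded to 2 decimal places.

1.00

Cpu = (USL − μ̂) / (3σ̂) = (77.746 − 76.933) / (3 × 0.27) = 1.0037; Cpl = (μ̂ − LSL) / (3σ̂) = (76.933 − 75.945) / (3 × 0.27) = 1.2198; Cpk = min(Cpu, Cpl) = 1.0037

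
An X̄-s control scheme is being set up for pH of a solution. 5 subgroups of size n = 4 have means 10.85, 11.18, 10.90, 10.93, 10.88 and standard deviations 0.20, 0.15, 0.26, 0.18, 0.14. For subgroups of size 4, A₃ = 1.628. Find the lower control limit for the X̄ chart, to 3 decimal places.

10.645

X̄̄ = (10.85 + 11.18 + 10.90 + 10.93 + 10.88) / 5 = 10.9480
s̄ = (0.20 + 0.15 + 0.26 + 0.18 + 0.14) / 5 = 0.1860
LCL = X̄̄ − A₃·s̄ = 10.9480 − 1.628 × 0.1860 = 10.6452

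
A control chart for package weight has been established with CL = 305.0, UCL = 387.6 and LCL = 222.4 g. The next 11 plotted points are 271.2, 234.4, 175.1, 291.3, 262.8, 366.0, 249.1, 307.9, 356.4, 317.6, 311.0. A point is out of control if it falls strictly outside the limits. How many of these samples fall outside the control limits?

1

Compare each point to [222.4, 387.6]: sample 3 = 175.1 < LCL.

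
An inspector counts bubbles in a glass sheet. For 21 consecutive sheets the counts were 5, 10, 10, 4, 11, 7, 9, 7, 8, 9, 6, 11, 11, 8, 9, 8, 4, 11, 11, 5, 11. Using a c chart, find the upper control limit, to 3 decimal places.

c̄ = (5 + 10 + 10 + 4 + 11 + 7 + 9 + 7 + 8 + 9 + 6 + 11 + 11 + 8 + 9 + 8 + 4 + 11 + 11 + 5 + 11) / 21 = 175 / 21 = 8.3333
UCL = c̄ + 3√c̄ = 8.3333 + 3 × √8.3333 = 8.3333 + 3 × 2.8868 = 16.9936

16.994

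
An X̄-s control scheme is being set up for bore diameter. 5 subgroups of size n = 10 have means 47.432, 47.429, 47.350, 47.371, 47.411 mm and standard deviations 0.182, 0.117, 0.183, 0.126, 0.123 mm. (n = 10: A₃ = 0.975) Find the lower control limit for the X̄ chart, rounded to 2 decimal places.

47.26

X̄̄ = (47.432 + 47.429 + 47.350 + 47.371 + 47.411) / 5 = 47.3986
s̄ = (0.182 + 0.117 + 0.183 + 0.126 + 0.123) / 5 = 0.1462
LCL = X̄̄ − A₃·s̄ = 47.3986 − 0.975 × 0.1462 = 47.2561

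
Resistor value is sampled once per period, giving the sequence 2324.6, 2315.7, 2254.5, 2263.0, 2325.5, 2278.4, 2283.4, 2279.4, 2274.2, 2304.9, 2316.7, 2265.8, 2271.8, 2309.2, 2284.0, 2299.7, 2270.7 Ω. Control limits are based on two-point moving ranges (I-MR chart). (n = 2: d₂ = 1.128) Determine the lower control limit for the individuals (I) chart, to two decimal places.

2221.50

X̄ = (2324.6 + 2315.7 + 2254.5 + 2263.0 + 2325.5 + 2278.4 + 2283.4 + 2279.4 + 2274.2 + 2304.9 + 2316.7 + 2265.8 + 2271.8 + 2309.2 + 2284.0 + 2299.7 + 2270.7) / 17 = 2289.5000
Moving ranges: 8.9, 61.2, 8.5, 62.5, 47.1, 5.0, 4.0, 5.2, 30.7, 11.8, 50.9, 6.0, 37.4, 25.2, 15.7, 29.0; M̄R̄ = 409.1000 / 16 = 25.5688
LCL = X̄ − 3·M̄R̄/d₂ = 2289.5000 − 3 × 25.5688 / 1.128 = 2221.4980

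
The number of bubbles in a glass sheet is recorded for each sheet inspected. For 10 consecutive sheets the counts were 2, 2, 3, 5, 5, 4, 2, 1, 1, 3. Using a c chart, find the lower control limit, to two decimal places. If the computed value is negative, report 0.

0.00

c̄ = (2 + 2 + 3 + 5 + 5 + 4 + 2 + 1 + 1 + 3) / 10 = 28 / 10 = 2.8000
LCL = c̄ − 3√c̄ = 2.8000 − 3 × 1.6733 = -2.2200 → 0 (cannot be negative)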